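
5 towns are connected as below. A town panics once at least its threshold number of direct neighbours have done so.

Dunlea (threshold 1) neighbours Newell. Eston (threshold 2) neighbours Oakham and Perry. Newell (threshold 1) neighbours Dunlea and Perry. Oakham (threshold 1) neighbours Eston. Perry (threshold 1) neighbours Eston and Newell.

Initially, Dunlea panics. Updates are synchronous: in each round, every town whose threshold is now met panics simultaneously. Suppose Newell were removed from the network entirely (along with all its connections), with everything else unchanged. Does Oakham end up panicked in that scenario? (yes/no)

With Newell removed:
Round 1 — Dunlea panics (initial).
Round 2 — no new panics; cascade stops.

no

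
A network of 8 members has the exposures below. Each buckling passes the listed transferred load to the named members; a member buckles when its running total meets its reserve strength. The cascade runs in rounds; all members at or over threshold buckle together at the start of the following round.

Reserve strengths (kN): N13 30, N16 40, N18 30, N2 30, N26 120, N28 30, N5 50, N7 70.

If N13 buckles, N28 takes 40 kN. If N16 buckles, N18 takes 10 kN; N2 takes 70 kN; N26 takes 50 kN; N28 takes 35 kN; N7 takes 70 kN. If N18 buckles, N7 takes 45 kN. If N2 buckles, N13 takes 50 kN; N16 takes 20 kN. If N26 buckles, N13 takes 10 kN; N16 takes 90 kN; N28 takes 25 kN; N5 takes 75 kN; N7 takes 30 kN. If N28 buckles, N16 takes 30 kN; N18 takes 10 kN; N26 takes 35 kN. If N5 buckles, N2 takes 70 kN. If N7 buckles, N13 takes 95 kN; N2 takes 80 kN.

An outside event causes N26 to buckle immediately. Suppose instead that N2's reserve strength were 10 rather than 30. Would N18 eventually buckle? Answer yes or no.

no

With N2's reserve strength at 10:
Round 1 — N26 buckles (initial).
  N13: +10 → 10 < 30
  N16: +90 → 90 ≥ 40
  N28: +25 → 25 < 30
  N5: +75 → 75 ≥ 50
  N7: +30 → 30 < 70
Round 2 — N16, N5 buckle.
  N18: +10 → 10 < 30
  N2: +70+70 → 140 ≥ 10
  N28: +35 → 60 ≥ 30
  N7: +70 → 100 ≥ 70
Round 3 — N2, N28, N7 buckle.
  N13: +50+95 → 155 ≥ 30
  N18: +10 → 20 < 30
Round 4 — N13 buckles.
No further bucklings.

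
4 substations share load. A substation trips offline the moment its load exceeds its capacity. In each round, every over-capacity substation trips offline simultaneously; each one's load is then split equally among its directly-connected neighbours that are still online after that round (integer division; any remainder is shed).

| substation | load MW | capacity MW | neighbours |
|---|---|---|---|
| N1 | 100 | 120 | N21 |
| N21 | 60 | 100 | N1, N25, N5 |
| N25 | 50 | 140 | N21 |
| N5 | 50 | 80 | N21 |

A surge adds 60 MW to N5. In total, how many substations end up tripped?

3

Round 1 — N5 at 110 > 80. N5 trips offline.
  N5 sheds 110 MW to N21: 110 each.
    N21: 60+110 = 170 > 100
Round 2 — N21 trips offline.
  N21 sheds 170 MW to N1, N25: 85 each.
    N1: 100+85 = 185 > 120
    N25: 50+85 = 135 ≤ 140
Round 3 — N1 trips offline.
  N1 sheds 185 MW: no online neighbours, lost.
No further trips.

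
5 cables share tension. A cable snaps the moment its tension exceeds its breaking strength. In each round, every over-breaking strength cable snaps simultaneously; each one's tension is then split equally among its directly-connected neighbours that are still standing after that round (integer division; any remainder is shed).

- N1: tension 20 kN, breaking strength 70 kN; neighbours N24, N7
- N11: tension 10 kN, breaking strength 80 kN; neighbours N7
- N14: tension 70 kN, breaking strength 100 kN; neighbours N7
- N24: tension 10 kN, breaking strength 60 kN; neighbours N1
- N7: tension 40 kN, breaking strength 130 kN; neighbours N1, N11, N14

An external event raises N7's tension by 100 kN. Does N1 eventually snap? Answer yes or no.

Round 1 — N7 at 140 > 130. N7 snaps.
  N7 sheds 140 kN to N1, N11, N14: 46 each (2 lost).
    N1: 20+46 = 66 ≤ 70
    N11: 10+46 = 56 ≤ 80
    N14: 70+46 = 116 > 100
Round 2 — N14 snaps.
  N14 sheds 116 kN: no online neighbours, lost.
No further breaks.

no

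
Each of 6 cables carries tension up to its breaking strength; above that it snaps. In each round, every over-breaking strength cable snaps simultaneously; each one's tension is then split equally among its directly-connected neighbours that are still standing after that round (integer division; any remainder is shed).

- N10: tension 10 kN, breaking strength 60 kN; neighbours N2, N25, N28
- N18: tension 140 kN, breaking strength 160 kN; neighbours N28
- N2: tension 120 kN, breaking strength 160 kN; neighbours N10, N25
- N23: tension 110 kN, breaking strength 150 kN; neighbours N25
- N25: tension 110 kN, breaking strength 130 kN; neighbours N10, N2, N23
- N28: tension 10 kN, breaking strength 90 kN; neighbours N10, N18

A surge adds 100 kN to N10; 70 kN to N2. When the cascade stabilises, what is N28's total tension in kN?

Round 1 — N10 at 110 > 60; N2 at 190 > 160. N10, N2 snap.
  N10 sheds 110 kN to N25, N28: 55 each.
    N25: 110+55 = 165 > 130
    N28: 10+55 = 65 ≤ 90
  N2 sheds 190 kN to N25: 190 each.
    N25: 165+190 = 355 > 130
Round 2 — N25 snaps.
  N25 sheds 355 kN to N23: 355 each.
    N23: 110+355 = 465 > 150
Round 3 — N23 snaps.
  N23 sheds 465 kN: no online neighbours, lost.
No further breaks.

65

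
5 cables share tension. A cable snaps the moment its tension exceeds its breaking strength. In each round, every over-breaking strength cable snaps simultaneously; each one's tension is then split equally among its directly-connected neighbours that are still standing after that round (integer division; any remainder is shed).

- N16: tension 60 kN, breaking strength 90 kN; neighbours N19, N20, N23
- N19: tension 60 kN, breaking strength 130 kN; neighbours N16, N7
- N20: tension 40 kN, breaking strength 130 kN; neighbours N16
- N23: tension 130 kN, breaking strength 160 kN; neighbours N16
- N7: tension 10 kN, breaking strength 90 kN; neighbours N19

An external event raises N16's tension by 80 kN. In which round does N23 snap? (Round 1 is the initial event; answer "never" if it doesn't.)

Round 1 — N16 at 140 > 90. N16 snaps.
  N16 sheds 140 kN to N19, N20, N23: 46 each (2 lost).
    N19: 60+46 = 106 ≤ 130
    N20: 40+46 = 86 ≤ 130
    N23: 130+46 = 176 > 160
Round 2 — N23 snaps.
  N23 sheds 176 kN: no online neighbours, lost.
No further breaks.

2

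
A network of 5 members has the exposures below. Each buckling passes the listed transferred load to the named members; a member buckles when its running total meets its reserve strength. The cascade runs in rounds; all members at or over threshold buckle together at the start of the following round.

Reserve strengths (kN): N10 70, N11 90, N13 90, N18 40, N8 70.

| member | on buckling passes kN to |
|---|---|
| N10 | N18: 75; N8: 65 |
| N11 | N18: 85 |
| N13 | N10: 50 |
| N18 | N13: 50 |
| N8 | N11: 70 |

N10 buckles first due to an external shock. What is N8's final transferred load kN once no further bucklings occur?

Round 1 — N10 buckles (initial).
  N18: +75 → 75 ≥ 40
  N8: +65 → 65 < 70
Round 2 — N18 buckles.
  N13: +50 → 50 < 90
No further bucklings.

65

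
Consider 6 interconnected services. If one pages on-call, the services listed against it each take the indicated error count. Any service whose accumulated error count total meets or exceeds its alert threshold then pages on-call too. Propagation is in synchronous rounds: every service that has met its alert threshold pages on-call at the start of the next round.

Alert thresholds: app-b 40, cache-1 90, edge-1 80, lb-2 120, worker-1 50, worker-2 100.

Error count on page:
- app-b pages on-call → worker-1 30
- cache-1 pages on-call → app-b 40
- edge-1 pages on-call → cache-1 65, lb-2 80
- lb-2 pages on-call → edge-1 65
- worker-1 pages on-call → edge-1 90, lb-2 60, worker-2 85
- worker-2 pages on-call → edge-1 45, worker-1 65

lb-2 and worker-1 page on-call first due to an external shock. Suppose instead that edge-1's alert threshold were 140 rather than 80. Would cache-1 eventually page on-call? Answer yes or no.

no

With edge-1's alert threshold at 140:
Round 1 — lb-2, worker-1 page on-call (initial).
  edge-1: +65+90 → 155 ≥ 140
  worker-2: +85 → 85 < 100
Round 2 — edge-1 pages on-call.
  cache-1: +65 → 65 < 90
No further pages.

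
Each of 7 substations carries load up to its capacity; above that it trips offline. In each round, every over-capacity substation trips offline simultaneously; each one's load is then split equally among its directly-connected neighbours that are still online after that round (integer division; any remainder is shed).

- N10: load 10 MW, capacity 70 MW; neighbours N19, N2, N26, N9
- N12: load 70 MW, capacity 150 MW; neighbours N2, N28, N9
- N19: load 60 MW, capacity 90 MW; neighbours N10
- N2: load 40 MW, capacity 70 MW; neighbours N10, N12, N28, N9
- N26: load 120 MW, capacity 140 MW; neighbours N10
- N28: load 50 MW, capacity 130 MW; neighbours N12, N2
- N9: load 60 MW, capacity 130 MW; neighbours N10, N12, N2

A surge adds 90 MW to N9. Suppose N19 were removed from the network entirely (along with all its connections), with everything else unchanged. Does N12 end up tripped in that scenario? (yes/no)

no

With N19 removed:
Round 1 — N9 at 150 > 130. N9 trips offline.
  N9 sheds 150 MW to N10, N12, N2: 50 each.
    N10: 10+50 = 60 ≤ 70
    N12: 70+50 = 120 ≤ 150
    N2: 40+50 = 90 > 70
Round 2 — N2 trips offline.
  N2 sheds 90 MW to N10, N12, N28: 30 each.
    N10: 60+30 = 90 > 70
    N12: 120+30 = 150 ≤ 150
    N28: 50+30 = 80 ≤ 130
Round 3 — N10 trips offline.
  N10 sheds 90 MW to N26: 90 each.
    N26: 120+90 = 210 > 140
Round 4 — N26 trips offline.
  N26 sheds 210 MW: no online neighbours, lost.
No further trips.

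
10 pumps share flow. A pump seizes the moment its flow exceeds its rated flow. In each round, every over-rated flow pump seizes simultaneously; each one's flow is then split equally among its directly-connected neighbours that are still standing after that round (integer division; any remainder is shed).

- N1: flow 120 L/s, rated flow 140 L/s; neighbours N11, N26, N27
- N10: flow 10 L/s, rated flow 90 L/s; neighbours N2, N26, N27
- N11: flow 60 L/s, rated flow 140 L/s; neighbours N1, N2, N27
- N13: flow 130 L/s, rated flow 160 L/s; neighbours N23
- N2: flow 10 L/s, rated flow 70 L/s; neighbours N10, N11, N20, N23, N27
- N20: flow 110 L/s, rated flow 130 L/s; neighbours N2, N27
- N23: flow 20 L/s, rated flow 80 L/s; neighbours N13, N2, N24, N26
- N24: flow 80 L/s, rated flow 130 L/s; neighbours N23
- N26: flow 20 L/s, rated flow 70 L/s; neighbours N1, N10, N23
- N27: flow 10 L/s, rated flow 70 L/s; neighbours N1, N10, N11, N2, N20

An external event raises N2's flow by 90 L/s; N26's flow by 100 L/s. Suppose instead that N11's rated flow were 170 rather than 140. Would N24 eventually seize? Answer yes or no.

With N11's rated flow at 170:
Round 1 — N2 at 100 > 70; N26 at 120 > 70. N2, N26 seize.
  N2 sheds 100 L/s to N10, N11, N20, N23, N27: 20 each.
    N10: 10+20 = 30 ≤ 90
    N11: 60+20 = 80 ≤ 170
    N20: 110+20 = 130 ≤ 130
    N23: 20+20 = 40 ≤ 80
    N27: 10+20 = 30 ≤ 70
  N26 sheds 120 L/s to N1, N10, N23: 40 each.
    N1: 120+40 = 160 > 140
    N10: 30+40 = 70 ≤ 90
    N23: 40+40 = 80 ≤ 80
Round 2 — N1 seizes.
  N1 sheds 160 L/s to N11, N27: 80 each.
    N11: 80+80 = 160 ≤ 170
    N27: 30+80 = 110 > 70
Round 3 — N27 seizes.
  N27 sheds 110 L/s to N10, N11, N20: 36 each (2 lost).
    N10: 70+36 = 106 > 90
    N11: 160+36 = 196 > 170
    N20: 130+36 = 166 > 130
Round 4 — N10, N11, N20 seize.
  N10 sheds 106 L/s: no online neighbours, lost.
  N11 sheds 196 L/s: no online neighbours, lost.
  N20 sheds 166 L/s: no online neighbours, lost.
No further seizures.

no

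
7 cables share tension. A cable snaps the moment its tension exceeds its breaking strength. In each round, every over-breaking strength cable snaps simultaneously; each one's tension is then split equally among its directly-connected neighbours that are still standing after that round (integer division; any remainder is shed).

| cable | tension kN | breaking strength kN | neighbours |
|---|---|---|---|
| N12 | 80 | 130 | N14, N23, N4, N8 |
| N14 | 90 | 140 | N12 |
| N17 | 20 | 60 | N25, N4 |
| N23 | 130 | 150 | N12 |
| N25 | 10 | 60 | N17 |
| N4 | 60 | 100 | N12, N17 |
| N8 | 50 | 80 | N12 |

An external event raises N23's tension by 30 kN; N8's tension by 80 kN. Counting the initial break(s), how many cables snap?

7

Round 1 — N23 at 160 > 150; N8 at 130 > 80. N23, N8 snap.
  N23 sheds 160 kN to N12: 160 each.
    N12: 80+160 = 240 > 130
  N8 sheds 130 kN to N12: 130 each.
    N12: 240+130 = 370 > 130
Round 2 — N12 snaps.
  N12 sheds 370 kN to N14, N4: 185 each.
    N14: 90+185 = 275 > 140
    N4: 60+185 = 245 > 100
Round 3 — N14, N4 snap.
  N14 sheds 275 kN: no online neighbours, lost.
  N4 sheds 245 kN to N17: 245 each.
    N17: 20+245 = 265 > 60
Round 4 — N17 snaps.
  N17 sheds 265 kN to N25: 265 each.
    N25: 10+265 = 275 > 60
Round 5 — N25 snaps.
  N25 sheds 275 kN: no online neighbours, lost.
No further breaks.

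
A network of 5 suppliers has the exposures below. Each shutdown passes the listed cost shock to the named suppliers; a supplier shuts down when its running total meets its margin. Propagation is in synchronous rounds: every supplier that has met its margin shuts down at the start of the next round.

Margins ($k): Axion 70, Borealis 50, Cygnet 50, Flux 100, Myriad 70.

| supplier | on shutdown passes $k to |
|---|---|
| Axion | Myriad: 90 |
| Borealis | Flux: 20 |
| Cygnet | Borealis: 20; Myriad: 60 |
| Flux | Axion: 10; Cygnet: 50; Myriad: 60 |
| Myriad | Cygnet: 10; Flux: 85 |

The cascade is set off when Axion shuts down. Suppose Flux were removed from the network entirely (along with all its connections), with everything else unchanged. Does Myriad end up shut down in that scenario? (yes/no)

With Flux removed:
Round 1 — Axion shuts down (initial).
  Myriad: +90 → 90 ≥ 70
Round 2 — Myriad shuts down.
  Cygnet: +10 → 10 < 50
No further shutdowns.

yes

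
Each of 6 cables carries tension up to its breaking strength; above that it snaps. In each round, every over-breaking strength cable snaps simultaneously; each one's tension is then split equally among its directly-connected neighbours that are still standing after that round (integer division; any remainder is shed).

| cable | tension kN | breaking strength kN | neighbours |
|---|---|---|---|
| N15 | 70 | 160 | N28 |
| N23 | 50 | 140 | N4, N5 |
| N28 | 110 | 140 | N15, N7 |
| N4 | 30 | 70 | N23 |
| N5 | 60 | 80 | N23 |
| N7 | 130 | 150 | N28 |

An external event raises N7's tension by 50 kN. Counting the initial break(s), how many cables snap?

Round 1 — N7 at 180 > 150. N7 snaps.
  N7 sheds 180 kN to N28: 180 each.
    N28: 110+180 = 290 > 140
Round 2 — N28 snaps.
  N28 sheds 290 kN to N15: 290 each.
    N15: 70+290 = 360 > 160
Round 3 — N15 snaps.
  N15 sheds 360 kN: no online neighbours, lost.
No further breaks.

3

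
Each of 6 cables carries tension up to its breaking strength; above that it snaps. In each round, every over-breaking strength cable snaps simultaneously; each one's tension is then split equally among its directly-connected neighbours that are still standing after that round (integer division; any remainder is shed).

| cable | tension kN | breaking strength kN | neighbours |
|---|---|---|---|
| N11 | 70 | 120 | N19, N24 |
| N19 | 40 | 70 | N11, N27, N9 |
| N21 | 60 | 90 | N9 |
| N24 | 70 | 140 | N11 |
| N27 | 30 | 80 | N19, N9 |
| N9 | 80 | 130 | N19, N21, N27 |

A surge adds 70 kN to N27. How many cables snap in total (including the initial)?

4

Round 1 — N27 at 100 > 80. N27 snaps.
  N27 sheds 100 kN to N19, N9: 50 each.
    N19: 40+50 = 90 > 70
    N9: 80+50 = 130 ≤ 130
Round 2 — N19 snaps.
  N19 sheds 90 kN to N11, N9: 45 each.
    N11: 70+45 = 115 ≤ 120
    N9: 130+45 = 175 > 130
Round 3 — N9 snaps.
  N9 sheds 175 kN to N21: 175 each.
    N21: 60+175 = 235 > 90
Round 4 — N21 snaps.
  N21 sheds 235 kN: no online neighbours, lost.
No further breaks.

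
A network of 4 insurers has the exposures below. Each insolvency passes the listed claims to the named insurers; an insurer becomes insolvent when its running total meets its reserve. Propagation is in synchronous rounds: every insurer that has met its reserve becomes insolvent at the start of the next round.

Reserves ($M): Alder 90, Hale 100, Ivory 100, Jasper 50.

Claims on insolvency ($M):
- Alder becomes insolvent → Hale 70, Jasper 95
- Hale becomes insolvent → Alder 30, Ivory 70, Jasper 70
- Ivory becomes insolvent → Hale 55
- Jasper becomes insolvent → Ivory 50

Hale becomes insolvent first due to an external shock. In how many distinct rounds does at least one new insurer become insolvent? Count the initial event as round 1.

3

Round 1 — Hale becomes insolvent (initial).
  Alder: +30 → 30 < 90
  Ivory: +70 → 70 < 100
  Jasper: +70 → 70 ≥ 50
Round 2 — Jasper becomes insolvent.
  Ivory: +50 → 120 ≥ 100
Round 3 — Ivory becomes insolvent.
No further insolvencies.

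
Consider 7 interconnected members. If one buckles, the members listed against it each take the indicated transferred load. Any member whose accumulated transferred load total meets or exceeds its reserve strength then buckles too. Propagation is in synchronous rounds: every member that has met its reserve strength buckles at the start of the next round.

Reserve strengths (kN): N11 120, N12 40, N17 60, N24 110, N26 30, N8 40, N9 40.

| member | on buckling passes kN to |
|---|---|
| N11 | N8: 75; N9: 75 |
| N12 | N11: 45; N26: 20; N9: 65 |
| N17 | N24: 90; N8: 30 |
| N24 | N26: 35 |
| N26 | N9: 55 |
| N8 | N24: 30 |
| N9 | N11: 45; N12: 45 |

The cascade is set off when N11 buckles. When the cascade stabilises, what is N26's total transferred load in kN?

Round 1 — N11 buckles (initial).
  N8: +75 → 75 ≥ 40
  N9: +75 → 75 ≥ 40
Round 2 — N8, N9 buckle.
  N12: +45 → 45 ≥ 40
  N24: +30 → 30 < 110
Round 3 — N12 buckles.
  N26: +20 → 20 < 30
No further bucklings.

20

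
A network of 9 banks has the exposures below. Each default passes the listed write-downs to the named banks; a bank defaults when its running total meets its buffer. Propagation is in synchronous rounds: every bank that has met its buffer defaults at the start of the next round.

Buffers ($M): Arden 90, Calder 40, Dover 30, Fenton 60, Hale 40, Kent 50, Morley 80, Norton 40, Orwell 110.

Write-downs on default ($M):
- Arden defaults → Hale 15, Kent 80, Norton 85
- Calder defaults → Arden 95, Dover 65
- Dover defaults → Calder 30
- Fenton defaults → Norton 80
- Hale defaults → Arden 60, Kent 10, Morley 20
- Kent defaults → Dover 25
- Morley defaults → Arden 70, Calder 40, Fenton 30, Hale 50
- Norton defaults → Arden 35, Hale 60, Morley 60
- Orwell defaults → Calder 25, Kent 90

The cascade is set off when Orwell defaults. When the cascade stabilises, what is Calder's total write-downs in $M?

Round 1 — Orwell defaults (initial).
  Calder: +25 → 25 < 40
  Kent: +90 → 90 ≥ 50
Round 2 — Kent defaults.
  Dover: +25 → 25 < 30
No further defaults.

25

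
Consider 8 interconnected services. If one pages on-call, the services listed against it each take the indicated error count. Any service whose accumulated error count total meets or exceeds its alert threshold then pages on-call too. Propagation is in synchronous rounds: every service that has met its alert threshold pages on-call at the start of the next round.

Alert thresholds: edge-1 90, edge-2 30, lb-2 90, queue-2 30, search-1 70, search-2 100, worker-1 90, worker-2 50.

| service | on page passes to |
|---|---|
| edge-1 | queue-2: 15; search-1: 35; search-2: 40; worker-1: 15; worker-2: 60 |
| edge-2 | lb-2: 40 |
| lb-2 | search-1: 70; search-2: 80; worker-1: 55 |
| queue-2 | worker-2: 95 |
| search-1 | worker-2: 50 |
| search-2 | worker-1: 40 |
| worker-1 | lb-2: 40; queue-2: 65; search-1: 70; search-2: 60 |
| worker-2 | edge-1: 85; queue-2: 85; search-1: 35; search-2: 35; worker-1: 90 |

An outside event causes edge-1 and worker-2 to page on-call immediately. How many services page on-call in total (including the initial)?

Round 1 — edge-1, worker-2 page on-call (initial).
  queue-2: +15+85 → 100 ≥ 30
  search-1: +35+35 → 70 ≥ 70
  search-2: +40+35 → 75 < 100
  worker-1: +15+90 → 105 ≥ 90
Round 2 — queue-2, search-1, worker-1 page on-call.
  lb-2: +40 → 40 < 90
  search-2: +60 → 135 ≥ 100
Round 3 — search-2 pages on-call.
No further pages.

6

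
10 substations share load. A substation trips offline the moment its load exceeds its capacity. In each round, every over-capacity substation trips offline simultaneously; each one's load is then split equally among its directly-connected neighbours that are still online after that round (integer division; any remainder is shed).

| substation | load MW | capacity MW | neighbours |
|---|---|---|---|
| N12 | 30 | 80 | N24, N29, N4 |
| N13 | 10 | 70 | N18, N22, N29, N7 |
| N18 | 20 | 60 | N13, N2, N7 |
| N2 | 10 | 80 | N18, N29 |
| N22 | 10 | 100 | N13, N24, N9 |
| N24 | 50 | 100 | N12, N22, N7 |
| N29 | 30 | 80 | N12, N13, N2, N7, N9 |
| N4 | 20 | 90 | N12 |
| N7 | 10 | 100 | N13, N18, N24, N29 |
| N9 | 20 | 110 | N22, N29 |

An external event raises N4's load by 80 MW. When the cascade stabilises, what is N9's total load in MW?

43

Round 1 — N4 at 100 > 90. N4 trips offline.
  N4 sheds 100 MW to N12: 100 each.
    N12: 30+100 = 130 > 80
Round 2 — N12 trips offline.
  N12 sheds 130 MW to N24, N29: 65 each.
    N24: 50+65 = 115 > 100
    N29: 30+65 = 95 > 80
Round 3 — N24, N29 trip offline.
  N24 sheds 115 MW to N22, N7: 57 each (1 lost).
    N22: 10+57 = 67 ≤ 100
    N7: 10+57 = 67 ≤ 100
  N29 sheds 95 MW to N13, N2, N7, N9: 23 each (3 lost).
    N13: 10+23 = 33 ≤ 70
    N2: 10+23 = 33 ≤ 80
    N7: 67+23 = 90 ≤ 100
    N9: 20+23 = 43 ≤ 110
No further trips.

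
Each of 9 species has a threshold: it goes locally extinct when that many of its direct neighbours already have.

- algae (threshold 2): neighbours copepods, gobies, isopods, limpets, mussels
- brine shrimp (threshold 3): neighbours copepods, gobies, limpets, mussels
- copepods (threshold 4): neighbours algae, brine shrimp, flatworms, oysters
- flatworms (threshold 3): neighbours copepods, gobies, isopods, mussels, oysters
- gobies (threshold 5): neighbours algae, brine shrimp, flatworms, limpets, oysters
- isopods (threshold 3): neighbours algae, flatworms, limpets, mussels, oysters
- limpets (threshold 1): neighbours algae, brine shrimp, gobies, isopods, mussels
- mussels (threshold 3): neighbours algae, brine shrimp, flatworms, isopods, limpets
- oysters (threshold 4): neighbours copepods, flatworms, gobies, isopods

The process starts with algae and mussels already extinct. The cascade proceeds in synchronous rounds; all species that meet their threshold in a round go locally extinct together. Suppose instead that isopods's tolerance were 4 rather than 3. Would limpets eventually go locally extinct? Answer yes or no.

yes

With isopods's tolerance at 4:
Round 1 — algae, mussels go locally extinct (initial).
Round 2 — checking thresholds:
  brine shrimp: 1 of 4 neighbours < 3, below threshold.
  copepods: 1 of 4 neighbours < 4, below threshold.
  flatworms: 1 of 5 neighbours < 3, below threshold.
  gobies: 1 of 5 neighbours < 5, below threshold.
  isopods: 2 of 5 neighbours < 4, below threshold.
  limpets: 2 of 5 neighbours ≥ 1, goes locally extinct.
Round 3 — no new extinctions; cascade stops.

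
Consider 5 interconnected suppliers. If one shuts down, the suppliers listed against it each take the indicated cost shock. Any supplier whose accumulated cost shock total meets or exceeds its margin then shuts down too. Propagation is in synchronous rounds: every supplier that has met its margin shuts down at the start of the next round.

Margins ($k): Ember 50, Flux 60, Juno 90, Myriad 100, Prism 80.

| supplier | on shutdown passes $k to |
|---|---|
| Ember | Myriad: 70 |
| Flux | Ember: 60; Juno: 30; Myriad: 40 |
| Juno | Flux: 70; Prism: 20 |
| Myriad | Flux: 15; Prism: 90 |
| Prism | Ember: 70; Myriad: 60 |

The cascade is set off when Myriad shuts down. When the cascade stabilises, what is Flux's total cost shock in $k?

15

Round 1 — Myriad shuts down (initial).
  Flux: +15 → 15 < 60
  Prism: +90 → 90 ≥ 80
Round 2 — Prism shuts down.
  Ember: +70 → 70 ≥ 50
Round 3 — Ember shuts down.
No further shutdowns.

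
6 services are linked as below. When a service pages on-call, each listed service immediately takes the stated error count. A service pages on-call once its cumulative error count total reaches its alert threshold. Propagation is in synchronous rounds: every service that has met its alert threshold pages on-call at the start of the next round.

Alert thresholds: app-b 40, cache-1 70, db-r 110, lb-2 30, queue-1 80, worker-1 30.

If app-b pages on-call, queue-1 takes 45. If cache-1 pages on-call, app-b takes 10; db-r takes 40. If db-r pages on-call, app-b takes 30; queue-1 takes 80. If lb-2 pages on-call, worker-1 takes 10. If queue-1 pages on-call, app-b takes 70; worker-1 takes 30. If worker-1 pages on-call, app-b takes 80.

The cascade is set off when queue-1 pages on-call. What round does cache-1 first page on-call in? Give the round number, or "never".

Round 1 — queue-1 pages on-call (initial).
  app-b: +70 → 70 ≥ 40
  worker-1: +30 → 30 ≥ 30
Round 2 — app-b, worker-1 page on-call.
No further pages.

never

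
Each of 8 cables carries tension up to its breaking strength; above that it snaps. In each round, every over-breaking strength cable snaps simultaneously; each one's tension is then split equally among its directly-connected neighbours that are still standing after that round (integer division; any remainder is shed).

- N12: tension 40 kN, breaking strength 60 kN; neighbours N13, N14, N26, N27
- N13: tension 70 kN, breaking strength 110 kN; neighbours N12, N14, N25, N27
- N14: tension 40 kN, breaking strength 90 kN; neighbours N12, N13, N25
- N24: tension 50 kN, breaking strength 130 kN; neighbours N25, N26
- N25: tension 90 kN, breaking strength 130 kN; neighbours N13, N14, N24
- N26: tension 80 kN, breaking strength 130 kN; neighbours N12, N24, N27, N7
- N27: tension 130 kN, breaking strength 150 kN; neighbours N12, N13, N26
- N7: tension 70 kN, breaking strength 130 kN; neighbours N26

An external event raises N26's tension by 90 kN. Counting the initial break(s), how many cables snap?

Round 1 — N26 at 170 > 130. N26 snaps.
  N26 sheds 170 kN to N12, N24, N27, N7: 42 each (2 lost).
    N12: 40+42 = 82 > 60
    N24: 50+42 = 92 ≤ 130
    N27: 130+42 = 172 > 150
    N7: 70+42 = 112 ≤ 130
Round 2 — N12, N27 snap.
  N12 sheds 82 kN to N13, N14: 41 each.
    N13: 70+41 = 111 > 110
    N14: 40+41 = 81 ≤ 90
  N27 sheds 172 kN to N13: 172 each.
    N13: 111+172 = 283 > 110
Round 3 — N13 snaps.
  N13 sheds 283 kN to N14, N25: 141 each (1 lost).
    N14: 81+141 = 222 > 90
    N25: 90+141 = 231 > 130
Round 4 — N14, N25 snap.
  N14 sheds 222 kN: no online neighbours, lost.
  N25 sheds 231 kN to N24: 231 each.
    N24: 92+231 = 323 > 130
Round 5 — N24 snaps.
  N24 sheds 323 kN: no online neighbours, lost.
No further breaks.

7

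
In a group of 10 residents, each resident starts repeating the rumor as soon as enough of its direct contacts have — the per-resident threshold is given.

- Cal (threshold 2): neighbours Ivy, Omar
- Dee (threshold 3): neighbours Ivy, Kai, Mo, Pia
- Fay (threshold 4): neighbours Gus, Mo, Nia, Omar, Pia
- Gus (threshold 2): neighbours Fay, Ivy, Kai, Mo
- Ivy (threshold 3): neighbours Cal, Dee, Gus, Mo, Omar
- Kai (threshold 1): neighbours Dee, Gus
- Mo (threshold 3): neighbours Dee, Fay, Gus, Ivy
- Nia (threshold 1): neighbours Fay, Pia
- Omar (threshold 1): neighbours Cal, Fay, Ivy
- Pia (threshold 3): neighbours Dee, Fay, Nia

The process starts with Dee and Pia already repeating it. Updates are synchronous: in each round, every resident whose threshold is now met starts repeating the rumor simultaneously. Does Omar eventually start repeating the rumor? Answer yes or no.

Round 1 — Dee, Pia start repeating the rumor (initial).
Round 2 — checking thresholds:
  Fay: 1 of 5 neighbours < 4, below threshold.
  Ivy: 1 of 5 neighbours < 3, below threshold.
  Kai: 1 of 2 neighbours ≥ 1, starts repeating the rumor.
  Mo: 1 of 4 neighbours < 3, below threshold.
  Nia: 1 of 2 neighbours ≥ 1, starts repeating the rumor.
Round 3 — no new spreads; cascade stops.

no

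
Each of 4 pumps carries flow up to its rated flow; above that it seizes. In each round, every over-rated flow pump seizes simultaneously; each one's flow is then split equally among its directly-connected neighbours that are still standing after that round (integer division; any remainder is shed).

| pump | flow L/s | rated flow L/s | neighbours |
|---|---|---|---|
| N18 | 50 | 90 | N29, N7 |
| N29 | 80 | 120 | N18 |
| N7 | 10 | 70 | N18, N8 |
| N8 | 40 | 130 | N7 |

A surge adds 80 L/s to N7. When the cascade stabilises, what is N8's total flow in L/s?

85

Round 1 — N7 at 90 > 70. N7 seizes.
  N7 sheds 90 L/s to N18, N8: 45 each.
    N18: 50+45 = 95 > 90
    N8: 40+45 = 85 ≤ 130
Round 2 — N18 seizes.
  N18 sheds 95 L/s to N29: 95 each.
    N29: 80+95 = 175 > 120
Round 3 — N29 seizes.
  N29 sheds 175 L/s: no online neighbours, lost.
No further seizures.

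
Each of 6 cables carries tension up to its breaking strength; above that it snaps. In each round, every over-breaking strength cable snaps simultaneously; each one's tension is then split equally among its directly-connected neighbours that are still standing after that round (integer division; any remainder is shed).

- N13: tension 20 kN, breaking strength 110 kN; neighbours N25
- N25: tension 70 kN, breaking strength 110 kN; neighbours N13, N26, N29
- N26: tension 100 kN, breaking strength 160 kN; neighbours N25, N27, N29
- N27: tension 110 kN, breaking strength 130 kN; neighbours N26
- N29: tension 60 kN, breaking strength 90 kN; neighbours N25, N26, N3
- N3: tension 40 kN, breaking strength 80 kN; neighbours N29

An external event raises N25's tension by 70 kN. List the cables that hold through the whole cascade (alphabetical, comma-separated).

N13

Round 1 — N25 at 140 > 110. N25 snaps.
  N25 sheds 140 kN to N13, N26, N29: 46 each (2 lost).
    N13: 20+46 = 66 ≤ 110
    N26: 100+46 = 146 ≤ 160
    N29: 60+46 = 106 > 90
Round 2 — N29 snaps.
  N29 sheds 106 kN to N26, N3: 53 each.
    N26: 146+53 = 199 > 160
    N3: 40+53 = 93 > 80
Round 3 — N26, N3 snap.
  N26 sheds 199 kN to N27: 199 each.
    N27: 110+199 = 309 > 130
  N3 sheds 93 kN: no online neighbours, lost.
Round 4 — N27 snaps.
  N27 sheds 309 kN: no online neighbours, lost.
No further breaks.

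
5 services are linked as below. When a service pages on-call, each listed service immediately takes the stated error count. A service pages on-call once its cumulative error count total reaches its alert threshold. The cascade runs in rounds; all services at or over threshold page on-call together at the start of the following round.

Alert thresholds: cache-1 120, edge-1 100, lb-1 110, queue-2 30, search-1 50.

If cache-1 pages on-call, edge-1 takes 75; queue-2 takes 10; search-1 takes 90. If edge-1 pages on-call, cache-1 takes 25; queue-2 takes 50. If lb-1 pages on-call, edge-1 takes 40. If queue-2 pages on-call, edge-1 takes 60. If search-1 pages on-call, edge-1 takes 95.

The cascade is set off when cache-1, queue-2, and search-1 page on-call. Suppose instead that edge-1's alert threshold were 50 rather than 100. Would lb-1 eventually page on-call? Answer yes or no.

With edge-1's alert threshold at 50:
Round 1 — cache-1, queue-2, search-1 page on-call (initial).
  edge-1: +75+60+95 → 230 ≥ 50
Round 2 — edge-1 pages on-call.
No further pages.

no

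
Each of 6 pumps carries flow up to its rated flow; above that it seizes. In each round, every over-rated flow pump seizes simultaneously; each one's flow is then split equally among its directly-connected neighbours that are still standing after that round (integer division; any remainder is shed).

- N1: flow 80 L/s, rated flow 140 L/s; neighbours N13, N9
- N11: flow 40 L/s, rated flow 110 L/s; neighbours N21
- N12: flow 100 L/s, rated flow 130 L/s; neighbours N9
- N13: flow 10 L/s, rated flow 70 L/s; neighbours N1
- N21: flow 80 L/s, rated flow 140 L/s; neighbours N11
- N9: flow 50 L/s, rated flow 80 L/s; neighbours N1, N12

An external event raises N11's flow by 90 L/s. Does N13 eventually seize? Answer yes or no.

no

Round 1 — N11 at 130 > 110. N11 seizes.
  N11 sheds 130 L/s to N21: 130 each.
    N21: 80+130 = 210 > 140
Round 2 — N21 seizes.
  N21 sheds 210 L/s: no online neighbours, lost.
No further seizures.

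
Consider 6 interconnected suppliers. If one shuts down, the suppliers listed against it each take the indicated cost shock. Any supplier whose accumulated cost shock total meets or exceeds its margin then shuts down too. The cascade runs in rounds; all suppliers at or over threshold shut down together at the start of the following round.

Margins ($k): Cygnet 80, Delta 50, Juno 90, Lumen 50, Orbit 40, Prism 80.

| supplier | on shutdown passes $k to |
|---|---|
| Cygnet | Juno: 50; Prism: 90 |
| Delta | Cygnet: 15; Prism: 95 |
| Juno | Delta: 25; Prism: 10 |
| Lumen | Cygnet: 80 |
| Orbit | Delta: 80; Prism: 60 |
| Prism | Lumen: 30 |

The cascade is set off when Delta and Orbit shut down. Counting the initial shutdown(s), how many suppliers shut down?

Round 1 — Delta, Orbit shut down (initial).
  Cygnet: +15 → 15 < 80
  Prism: +95+60 → 155 ≥ 80
Round 2 — Prism shuts down.
  Lumen: +30 → 30 < 50
No further shutdowns.

3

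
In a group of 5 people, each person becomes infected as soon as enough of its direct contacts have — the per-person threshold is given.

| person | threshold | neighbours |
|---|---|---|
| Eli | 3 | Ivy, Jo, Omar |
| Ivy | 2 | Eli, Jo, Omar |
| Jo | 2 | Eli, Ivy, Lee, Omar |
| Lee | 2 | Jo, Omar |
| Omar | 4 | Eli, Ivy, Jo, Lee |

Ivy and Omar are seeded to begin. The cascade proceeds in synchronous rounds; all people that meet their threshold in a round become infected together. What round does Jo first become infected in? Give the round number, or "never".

Round 1 — Ivy, Omar become infected (initial).
Round 2 — checking thresholds:
  Eli: 2 of 3 neighbours < 3, below threshold.
  Jo: 2 of 4 neighbours ≥ 2, becomes infected.
  Lee: 1 of 2 neighbours < 2, below threshold.
Round 3 — checking thresholds:
  Eli: 3 of 3 neighbours ≥ 3, becomes infected.
  Lee: 2 of 2 neighbours ≥ 2, becomes infected.
Round 4 — no new infections; cascade stops.

2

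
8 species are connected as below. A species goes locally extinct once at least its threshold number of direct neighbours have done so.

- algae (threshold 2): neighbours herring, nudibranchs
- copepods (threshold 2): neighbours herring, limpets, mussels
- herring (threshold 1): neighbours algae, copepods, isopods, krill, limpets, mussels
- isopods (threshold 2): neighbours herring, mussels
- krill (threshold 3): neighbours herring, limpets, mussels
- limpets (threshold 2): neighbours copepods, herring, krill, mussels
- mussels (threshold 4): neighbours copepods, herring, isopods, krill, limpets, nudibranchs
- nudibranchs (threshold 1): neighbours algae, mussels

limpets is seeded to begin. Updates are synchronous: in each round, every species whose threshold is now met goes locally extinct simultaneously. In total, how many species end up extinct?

Round 1 — limpets goes locally extinct (initial).
Round 2 — checking thresholds:
  copepods: 1 of 3 neighbours < 2, below threshold.
  herring: 1 of 6 neighbours ≥ 1, goes locally extinct.
  krill: 1 of 3 neighbours < 3, below threshold.
  mussels: 1 of 6 neighbours < 4, below threshold.
Round 3 — checking thresholds:
  algae: 1 of 2 neighbours < 2, below threshold.
  copepods: 2 of 3 neighbours ≥ 2, goes locally extinct.
  isopods: 1 of 2 neighbours < 2, below threshold.
  krill: 2 of 3 neighbours < 3, below threshold.
  mussels: 2 of 6 neighbours < 4, below threshold.
Round 4 — no new extinctions; cascade stops.

3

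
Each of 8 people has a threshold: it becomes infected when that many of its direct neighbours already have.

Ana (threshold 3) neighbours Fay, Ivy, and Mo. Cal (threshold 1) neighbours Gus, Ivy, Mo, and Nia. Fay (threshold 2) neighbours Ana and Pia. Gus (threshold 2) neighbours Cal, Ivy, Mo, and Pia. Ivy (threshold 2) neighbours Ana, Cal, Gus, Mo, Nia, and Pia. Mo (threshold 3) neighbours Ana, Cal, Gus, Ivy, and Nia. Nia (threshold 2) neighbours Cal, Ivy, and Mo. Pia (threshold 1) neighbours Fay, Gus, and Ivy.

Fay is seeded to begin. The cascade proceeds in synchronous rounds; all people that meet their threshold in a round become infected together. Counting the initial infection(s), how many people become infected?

2

Round 1 — Fay becomes infected (initial).
Round 2 — checking thresholds:
  Ana: 1 of 3 neighbours < 3, below threshold.
  Pia: 1 of 3 neighbours ≥ 1, becomes infected.
Round 3 — no new infections; cascade stops.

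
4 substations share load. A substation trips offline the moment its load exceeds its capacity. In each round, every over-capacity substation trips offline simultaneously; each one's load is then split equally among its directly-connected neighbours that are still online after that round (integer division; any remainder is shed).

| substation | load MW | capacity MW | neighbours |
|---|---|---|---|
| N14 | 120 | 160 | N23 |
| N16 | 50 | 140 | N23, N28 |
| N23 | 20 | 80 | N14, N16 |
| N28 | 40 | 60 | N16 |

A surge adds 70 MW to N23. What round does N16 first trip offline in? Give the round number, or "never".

Round 1 — N23 at 90 > 80. N23 trips offline.
  N23 sheds 90 MW to N14, N16: 45 each.
    N14: 120+45 = 165 > 160
    N16: 50+45 = 95 ≤ 140
Round 2 — N14 trips offline.
  N14 sheds 165 MW: no online neighbours, lost.
No further trips.

never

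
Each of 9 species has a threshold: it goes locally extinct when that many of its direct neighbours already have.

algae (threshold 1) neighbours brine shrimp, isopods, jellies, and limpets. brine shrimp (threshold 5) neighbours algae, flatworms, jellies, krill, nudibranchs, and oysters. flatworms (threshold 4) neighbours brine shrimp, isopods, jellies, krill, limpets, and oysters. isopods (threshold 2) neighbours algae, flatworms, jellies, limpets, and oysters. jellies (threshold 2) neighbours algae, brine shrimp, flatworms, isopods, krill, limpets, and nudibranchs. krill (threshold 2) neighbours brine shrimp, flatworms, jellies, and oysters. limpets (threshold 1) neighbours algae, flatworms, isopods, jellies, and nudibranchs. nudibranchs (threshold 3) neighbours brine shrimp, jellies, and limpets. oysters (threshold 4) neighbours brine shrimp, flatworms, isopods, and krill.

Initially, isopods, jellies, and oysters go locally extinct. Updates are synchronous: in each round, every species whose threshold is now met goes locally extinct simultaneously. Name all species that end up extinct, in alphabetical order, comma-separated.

algae, brine shrimp, flatworms, isopods, jellies, krill, limpets, nudibranchs, oysters

Round 1 — isopods, jellies, oysters go locally extinct (initial).
Round 2 — checking thresholds:
  algae: 2 of 4 neighbours ≥ 1, goes locally extinct.
  brine shrimp: 2 of 6 neighbours < 5, not yet.
  flatworms: 3 of 6 neighbours < 4, not yet.
  krill: 2 of 4 neighbours ≥ 2, goes locally extinct.
  limpets: 2 of 5 neighbours ≥ 1, goes locally extinct.
  nudibranchs: 1 of 3 neighbours < 3, not yet.
Round 3 — checking thresholds:
  brine shrimp: 4 of 6 neighbours < 5, not yet.
  flatworms: 5 of 6 neighbours ≥ 4, goes locally extinct.
  nudibranchs: 2 of 3 neighbours < 3, not yet.
Round 4 — checking thresholds:
  brine shrimp: 5 of 6 neighbours ≥ 5, goes locally extinct.
  nudibranchs: 2 of 3 neighbours < 3, not yet.
Round 5 — checking thresholds:
  nudibranchs: 3 of 3 neighbours ≥ 3, goes locally extinct.
Round 6 — no new extinctions; cascade stops.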